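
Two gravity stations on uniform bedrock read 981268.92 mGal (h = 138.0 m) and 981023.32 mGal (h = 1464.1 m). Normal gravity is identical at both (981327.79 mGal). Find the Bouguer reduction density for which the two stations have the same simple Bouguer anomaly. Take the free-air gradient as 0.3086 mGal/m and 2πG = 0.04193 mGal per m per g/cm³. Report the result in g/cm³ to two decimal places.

2.94

Δg_obs = 981023.32 − 981268.92 = -245.60 mGal over Δh = 1464.1 − 138.0 = 1326.1 m
Equal Bouguer anomalies ⇒ Δg_obs + (0.3086 − 0.04193ρ)·Δh = 0
0.3086 − 0.04193ρ = −Δg_obs/Δh = 0.18520
ρ = (0.3086 − 0.18520) / 0.04193 = 2.94 g/cm³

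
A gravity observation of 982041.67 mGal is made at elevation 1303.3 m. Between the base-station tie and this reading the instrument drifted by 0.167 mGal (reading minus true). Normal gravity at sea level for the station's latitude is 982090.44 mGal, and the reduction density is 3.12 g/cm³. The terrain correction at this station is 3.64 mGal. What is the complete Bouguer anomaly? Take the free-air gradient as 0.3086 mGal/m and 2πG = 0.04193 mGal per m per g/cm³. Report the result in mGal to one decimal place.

Drift-corrected reading = 982041.67 − (0.167) = 982041.503 mGal
Free-air correction = 0.3086 × 1303.3 = 402.20 mGal
Free-air anomaly = 982041.503 − 982090.44 + (402.20) = 353.263 mGal
Bouguer slab correction = 0.04193 × 3.12 × 1303.3 = 170.50 mGal
Simple Bouguer anomaly = 353.263 − (170.50) = 182.763 mGal
Complete Bouguer anomaly = 182.763 + 3.64 = 186.403 mGal

186.4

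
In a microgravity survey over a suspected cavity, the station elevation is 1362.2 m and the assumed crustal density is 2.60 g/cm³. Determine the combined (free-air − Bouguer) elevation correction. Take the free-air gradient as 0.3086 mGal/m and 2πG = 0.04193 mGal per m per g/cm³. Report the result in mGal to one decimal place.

Combined gradient = 0.3086 − 0.04193 × 2.60 = 0.1995820 mGal/m
Combined elevation correction = 0.1995820 × 1362.2 = 271.9 mGal

271.9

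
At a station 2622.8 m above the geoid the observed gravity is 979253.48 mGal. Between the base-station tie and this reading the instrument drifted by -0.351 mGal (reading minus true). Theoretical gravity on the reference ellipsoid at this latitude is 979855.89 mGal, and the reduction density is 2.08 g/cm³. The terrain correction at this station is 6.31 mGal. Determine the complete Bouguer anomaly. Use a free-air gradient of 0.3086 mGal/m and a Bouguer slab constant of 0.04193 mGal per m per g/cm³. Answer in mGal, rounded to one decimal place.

Drift-corrected reading = 979253.48 − (-0.351) = 979253.831 mGal
Free-air correction = 0.3086 × 2622.8 = 809.40 mGal
Free-air anomaly = 979253.831 − 979855.89 + (809.40) = 207.341 mGal
Bouguer slab correction = 0.04193 × 2.08 × 2622.8 = 228.75 mGal
Simple Bouguer anomaly = 207.341 − (228.75) = -21.409 mGal
Complete Bouguer anomaly = -21.409 + 6.31 = -15.099 mGal

-15.1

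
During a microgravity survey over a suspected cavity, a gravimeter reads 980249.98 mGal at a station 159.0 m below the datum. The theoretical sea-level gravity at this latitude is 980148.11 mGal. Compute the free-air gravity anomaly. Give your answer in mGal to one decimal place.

52.8

Free-air correction = 0.3086 × -159.0 = -49.07 mGal
Free-air anomaly = 980249.98 − 980148.11 + (-49.07) = 52.80 mGal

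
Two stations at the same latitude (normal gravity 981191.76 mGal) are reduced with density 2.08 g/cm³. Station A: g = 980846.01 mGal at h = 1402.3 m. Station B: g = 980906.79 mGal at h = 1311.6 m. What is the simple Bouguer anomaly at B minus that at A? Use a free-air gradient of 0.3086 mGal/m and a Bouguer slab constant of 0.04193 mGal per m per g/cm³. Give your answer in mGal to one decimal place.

Δg_SB(A) = 980846.01 − 981191.76 + 0.3086×1402.3 − 0.04193×2.08×1402.3 = -35.30 mGal
Δg_SB(B) = 980906.79 − 981191.76 + 0.3086×1311.6 − 0.04193×2.08×1311.6 = 5.40 mGal
Difference = 5.40 − (-35.30) = 40.70 mGal

40.7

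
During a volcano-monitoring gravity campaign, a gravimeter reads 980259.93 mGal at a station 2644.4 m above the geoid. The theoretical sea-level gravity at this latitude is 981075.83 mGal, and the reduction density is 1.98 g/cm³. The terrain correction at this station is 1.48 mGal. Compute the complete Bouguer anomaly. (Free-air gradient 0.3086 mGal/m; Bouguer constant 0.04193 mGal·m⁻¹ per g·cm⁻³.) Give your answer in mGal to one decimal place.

Free-air correction = 0.3086 × 2644.4 = 816.06 mGal
Free-air anomaly = 980259.93 − 981075.83 + (816.06) = 0.16 mGal
Bouguer slab correction = 0.04193 × 1.98 × 2644.4 = 219.54 mGal
Simple Bouguer anomaly = 0.16 − (219.54) = -219.38 mGal
Complete Bouguer anomaly = -219.38 + 1.48 = -217.90 mGal

-217.9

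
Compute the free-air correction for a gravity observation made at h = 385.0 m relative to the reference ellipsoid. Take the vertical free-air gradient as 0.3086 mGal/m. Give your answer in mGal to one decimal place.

Free-air correction = 0.3086 × 385.0 = 118.8 mGal

118.8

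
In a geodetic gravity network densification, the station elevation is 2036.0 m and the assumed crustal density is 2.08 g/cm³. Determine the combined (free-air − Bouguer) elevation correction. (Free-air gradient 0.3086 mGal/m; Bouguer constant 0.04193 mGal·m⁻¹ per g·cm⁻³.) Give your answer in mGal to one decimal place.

450.7

Combined gradient = 0.3086 − 0.04193 × 2.08 = 0.2213856 mGal/m
Combined elevation correction = 0.2213856 × 2036.0 = 450.7 mGal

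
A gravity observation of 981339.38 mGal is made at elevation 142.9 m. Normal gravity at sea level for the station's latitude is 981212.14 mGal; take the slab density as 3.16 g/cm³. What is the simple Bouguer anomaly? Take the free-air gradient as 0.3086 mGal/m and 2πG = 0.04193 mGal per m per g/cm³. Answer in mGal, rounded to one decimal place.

152.4

Free-air correction = 0.3086 × 142.9 = 44.10 mGal
Free-air anomaly = 981339.38 − 981212.14 + (44.10) = 171.34 mGal
Bouguer slab correction = 0.04193 × 3.16 × 142.9 = 18.93 mGal
Simple Bouguer anomaly = 171.34 − (18.93) = 152.41 mGal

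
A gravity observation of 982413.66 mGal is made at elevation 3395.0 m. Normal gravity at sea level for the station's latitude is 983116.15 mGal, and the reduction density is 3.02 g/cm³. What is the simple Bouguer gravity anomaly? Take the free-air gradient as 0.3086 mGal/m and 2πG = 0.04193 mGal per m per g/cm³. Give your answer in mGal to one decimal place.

Free-air correction = 0.3086 × 3395.0 = 1047.70 mGal
Free-air anomaly = 982413.66 − 983116.15 + (1047.70) = 345.21 mGal
Bouguer slab correction = 0.04193 × 3.02 × 3395.0 = 429.90 mGal
Simple Bouguer anomaly = 345.21 − (429.90) = -84.69 mGal

-84.7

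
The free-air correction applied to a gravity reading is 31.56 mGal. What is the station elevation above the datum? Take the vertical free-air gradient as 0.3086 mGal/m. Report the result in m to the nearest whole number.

102

h = 31.56 / 0.3086 = 102.27 m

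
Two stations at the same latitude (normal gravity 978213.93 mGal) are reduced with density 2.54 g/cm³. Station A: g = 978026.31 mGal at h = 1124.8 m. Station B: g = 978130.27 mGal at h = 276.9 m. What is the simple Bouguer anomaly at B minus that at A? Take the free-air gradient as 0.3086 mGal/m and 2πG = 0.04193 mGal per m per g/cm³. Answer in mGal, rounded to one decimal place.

Δg_SB(A) = 978026.31 − 978213.93 + 0.3086×1124.8 − 0.04193×2.54×1124.8 = 39.70 mGal
Δg_SB(B) = 978130.27 − 978213.93 + 0.3086×276.9 − 0.04193×2.54×276.9 = -27.70 mGal
Difference = -27.70 − (39.70) = -67.40 mGal

-67.4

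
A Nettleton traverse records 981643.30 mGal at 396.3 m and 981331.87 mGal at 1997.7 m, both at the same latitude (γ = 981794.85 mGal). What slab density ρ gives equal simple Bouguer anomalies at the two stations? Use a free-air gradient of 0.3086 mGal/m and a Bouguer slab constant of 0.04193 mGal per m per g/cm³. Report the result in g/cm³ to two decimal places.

2.72

Δg_obs = 981331.87 − 981643.30 = -311.43 mGal over Δh = 1997.7 − 396.3 = 1601.4 m
Equal Bouguer anomalies ⇒ Δg_obs + (0.3086 − 0.04193ρ)·Δh = 0
0.3086 − 0.04193ρ = −Δg_obs/Δh = 0.19447
ρ = (0.3086 − 0.19447) / 0.04193 = 2.72 g/cm³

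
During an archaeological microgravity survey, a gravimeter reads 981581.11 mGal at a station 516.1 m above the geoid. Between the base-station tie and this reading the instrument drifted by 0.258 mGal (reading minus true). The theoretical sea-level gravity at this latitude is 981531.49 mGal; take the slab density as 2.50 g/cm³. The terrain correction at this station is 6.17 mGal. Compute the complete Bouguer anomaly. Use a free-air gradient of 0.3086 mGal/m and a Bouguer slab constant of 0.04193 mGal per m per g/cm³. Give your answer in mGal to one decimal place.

Drift-corrected reading = 981581.11 − (0.258) = 981580.852 mGal
Free-air correction = 0.3086 × 516.1 = 159.27 mGal
Free-air anomaly = 981580.852 − 981531.49 + (159.27) = 208.632 mGal
Bouguer slab correction = 0.04193 × 2.50 × 516.1 = 54.10 mGal
Simple Bouguer anomaly = 208.632 − (54.10) = 154.532 mGal
Complete Bouguer anomaly = 154.532 + 6.17 = 160.702 mGal

160.7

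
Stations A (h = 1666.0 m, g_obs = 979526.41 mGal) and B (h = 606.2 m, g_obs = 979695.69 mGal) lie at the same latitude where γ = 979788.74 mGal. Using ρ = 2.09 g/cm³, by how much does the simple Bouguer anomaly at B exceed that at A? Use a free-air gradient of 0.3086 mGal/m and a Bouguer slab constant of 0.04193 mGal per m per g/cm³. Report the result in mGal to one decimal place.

-64.9

Δg_SB(A) = 979526.41 − 979788.74 + 0.3086×1666.0 − 0.04193×2.09×1666.0 = 105.80 mGal
Δg_SB(B) = 979695.69 − 979788.74 + 0.3086×606.2 − 0.04193×2.09×606.2 = 40.90 mGal
Difference = 40.90 − (105.80) = -64.90 mGal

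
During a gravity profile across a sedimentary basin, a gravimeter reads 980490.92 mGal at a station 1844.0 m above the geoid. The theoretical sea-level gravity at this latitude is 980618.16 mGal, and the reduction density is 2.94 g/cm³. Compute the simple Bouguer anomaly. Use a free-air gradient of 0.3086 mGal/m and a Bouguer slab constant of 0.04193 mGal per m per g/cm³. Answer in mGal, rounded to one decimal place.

214.5

Free-air correction = 0.3086 × 1844.0 = 569.06 mGal
Free-air anomaly = 980490.92 − 980618.16 + (569.06) = 441.82 mGal
Bouguer slab correction = 0.04193 × 2.94 × 1844.0 = 227.32 mGal
Simple Bouguer anomaly = 441.82 − (227.32) = 214.50 mGal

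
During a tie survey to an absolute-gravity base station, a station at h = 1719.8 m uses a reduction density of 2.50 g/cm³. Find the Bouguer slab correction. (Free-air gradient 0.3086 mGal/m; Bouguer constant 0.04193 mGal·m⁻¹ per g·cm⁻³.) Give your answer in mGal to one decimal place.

Bouguer slab correction = 0.04193 × 2.50 × 1719.8 = 180.3 mGal

180.3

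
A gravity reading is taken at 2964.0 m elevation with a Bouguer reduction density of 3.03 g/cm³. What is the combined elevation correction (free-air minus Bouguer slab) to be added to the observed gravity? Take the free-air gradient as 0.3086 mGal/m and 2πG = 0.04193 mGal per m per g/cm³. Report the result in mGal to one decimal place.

Combined gradient = 0.3086 − 0.04193 × 3.03 = 0.1815521 mGal/m
Combined elevation correction = 0.1815521 × 2964.0 = 538.1 mGal

538.1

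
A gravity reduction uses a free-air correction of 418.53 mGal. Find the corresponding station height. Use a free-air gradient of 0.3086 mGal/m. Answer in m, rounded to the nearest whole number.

h = 418.53 / 0.3086 = 1356.22 m

1356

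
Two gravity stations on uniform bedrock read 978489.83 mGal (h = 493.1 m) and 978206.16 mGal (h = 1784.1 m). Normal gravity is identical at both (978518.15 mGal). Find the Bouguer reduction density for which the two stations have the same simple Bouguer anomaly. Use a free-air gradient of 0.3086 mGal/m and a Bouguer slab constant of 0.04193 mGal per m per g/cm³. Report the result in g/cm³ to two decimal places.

2.12

Δg_obs = 978206.16 − 978489.83 = -283.67 mGal over Δh = 1784.1 − 493.1 = 1291.0 m
Equal Bouguer anomalies ⇒ Δg_obs + (0.3086 − 0.04193ρ)·Δh = 0
0.3086 − 0.04193ρ = −Δg_obs/Δh = 0.21973
ρ = (0.3086 − 0.21973) / 0.04193 = 2.12 g/cm³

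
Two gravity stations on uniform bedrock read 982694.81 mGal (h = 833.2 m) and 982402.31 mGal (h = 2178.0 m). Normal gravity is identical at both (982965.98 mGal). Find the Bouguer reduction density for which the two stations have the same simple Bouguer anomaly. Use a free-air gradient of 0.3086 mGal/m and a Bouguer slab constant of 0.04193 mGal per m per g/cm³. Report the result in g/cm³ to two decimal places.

Δg_obs = 982402.31 − 982694.81 = -292.50 mGal over Δh = 2178.0 − 833.2 = 1344.8 m
Equal Bouguer anomalies ⇒ Δg_obs + (0.3086 − 0.04193ρ)·Δh = 0
0.3086 − 0.04193ρ = −Δg_obs/Δh = 0.21750
ρ = (0.3086 − 0.21750) / 0.04193 = 2.17 g/cm³

2.17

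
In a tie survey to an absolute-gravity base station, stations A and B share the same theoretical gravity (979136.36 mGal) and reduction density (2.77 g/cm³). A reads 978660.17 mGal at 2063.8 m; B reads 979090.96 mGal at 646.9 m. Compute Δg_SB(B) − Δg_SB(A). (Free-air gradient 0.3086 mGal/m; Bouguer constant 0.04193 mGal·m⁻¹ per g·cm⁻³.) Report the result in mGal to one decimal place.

Δg_SB(A) = 978660.17 − 979136.36 + 0.3086×2063.8 − 0.04193×2.77×2063.8 = -79.00 mGal
Δg_SB(B) = 979090.96 − 979136.36 + 0.3086×646.9 − 0.04193×2.77×646.9 = 79.10 mGal
Difference = 79.10 − (-79.00) = 158.10 mGal

158.1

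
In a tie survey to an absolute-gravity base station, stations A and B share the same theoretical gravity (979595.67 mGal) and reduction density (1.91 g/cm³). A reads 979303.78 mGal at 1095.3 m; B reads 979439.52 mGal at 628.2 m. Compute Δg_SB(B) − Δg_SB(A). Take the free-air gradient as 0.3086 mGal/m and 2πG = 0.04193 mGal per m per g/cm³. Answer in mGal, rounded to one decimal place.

Δg_SB(A) = 979303.78 − 979595.67 + 0.3086×1095.3 − 0.04193×1.91×1095.3 = -41.60 mGal
Δg_SB(B) = 979439.52 − 979595.67 + 0.3086×628.2 − 0.04193×1.91×628.2 = -12.60 mGal
Difference = -12.60 − (-41.60) = 29.00 mGal

29.0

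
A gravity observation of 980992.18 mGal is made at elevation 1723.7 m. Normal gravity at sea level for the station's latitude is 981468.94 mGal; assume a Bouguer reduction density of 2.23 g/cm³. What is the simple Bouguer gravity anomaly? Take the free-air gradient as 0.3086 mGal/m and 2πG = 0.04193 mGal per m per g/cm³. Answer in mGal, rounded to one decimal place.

Free-air correction = 0.3086 × 1723.7 = 531.93 mGal
Free-air anomaly = 980992.18 − 981468.94 + (531.93) = 55.17 mGal
Bouguer slab correction = 0.04193 × 2.23 × 1723.7 = 161.17 mGal
Simple Bouguer anomaly = 55.17 − (161.17) = -106.00 mGal

-106.0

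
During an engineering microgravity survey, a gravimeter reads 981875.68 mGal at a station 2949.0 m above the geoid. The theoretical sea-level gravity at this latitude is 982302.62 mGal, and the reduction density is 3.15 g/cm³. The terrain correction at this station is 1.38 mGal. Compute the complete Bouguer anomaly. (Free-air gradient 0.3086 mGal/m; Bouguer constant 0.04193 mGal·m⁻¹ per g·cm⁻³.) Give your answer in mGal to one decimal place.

95.0

Free-air correction = 0.3086 × 2949.0 = 910.06 mGal
Free-air anomaly = 981875.68 − 982302.62 + (910.06) = 483.12 mGal
Bouguer slab correction = 0.04193 × 3.15 × 2949.0 = 389.50 mGal
Simple Bouguer anomaly = 483.12 − (389.50) = 93.62 mGal
Complete Bouguer anomaly = 93.62 + 1.38 = 95.00 mGal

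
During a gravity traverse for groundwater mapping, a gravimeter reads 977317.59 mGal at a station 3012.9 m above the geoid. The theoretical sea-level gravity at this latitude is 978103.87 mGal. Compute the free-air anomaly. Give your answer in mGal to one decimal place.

Free-air correction = 0.3086 × 3012.9 = 929.78 mGal
Free-air anomaly = 977317.59 − 978103.87 + (929.78) = 143.50 mGal

143.5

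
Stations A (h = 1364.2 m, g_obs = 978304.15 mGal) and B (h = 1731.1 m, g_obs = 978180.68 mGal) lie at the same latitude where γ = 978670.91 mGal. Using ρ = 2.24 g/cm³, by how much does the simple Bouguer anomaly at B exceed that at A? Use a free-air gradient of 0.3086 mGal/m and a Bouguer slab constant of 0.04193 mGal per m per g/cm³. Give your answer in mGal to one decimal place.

-44.7

Δg_SB(A) = 978304.15 − 978670.91 + 0.3086×1364.2 − 0.04193×2.24×1364.2 = -73.90 mGal
Δg_SB(B) = 978180.68 − 978670.91 + 0.3086×1731.1 − 0.04193×2.24×1731.1 = -118.60 mGal
Difference = -118.60 − (-73.90) = -44.70 mGal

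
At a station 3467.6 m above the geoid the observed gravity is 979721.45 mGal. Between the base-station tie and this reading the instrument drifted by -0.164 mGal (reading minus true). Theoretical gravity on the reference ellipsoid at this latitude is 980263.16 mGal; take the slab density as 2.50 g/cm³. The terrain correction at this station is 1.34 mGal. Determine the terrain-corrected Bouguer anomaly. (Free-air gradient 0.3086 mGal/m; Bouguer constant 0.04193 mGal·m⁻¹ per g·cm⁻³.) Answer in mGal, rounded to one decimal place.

Drift-corrected reading = 979721.45 − (-0.164) = 979721.614 mGal
Free-air correction = 0.3086 × 3467.6 = 1070.10 mGal
Free-air anomaly = 979721.614 − 980263.16 + (1070.10) = 528.554 mGal
Bouguer slab correction = 0.04193 × 2.50 × 3467.6 = 363.49 mGal
Simple Bouguer anomaly = 528.554 − (363.49) = 165.064 mGal
Complete Bouguer anomaly = 165.064 + 1.34 = 166.404 mGal

166.4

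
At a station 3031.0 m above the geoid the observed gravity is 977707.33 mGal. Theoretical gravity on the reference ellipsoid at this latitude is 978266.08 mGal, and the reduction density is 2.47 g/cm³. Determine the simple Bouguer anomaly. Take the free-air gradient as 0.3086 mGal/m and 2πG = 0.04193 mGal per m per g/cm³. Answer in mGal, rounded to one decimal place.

Free-air correction = 0.3086 × 3031.0 = 935.37 mGal
Free-air anomaly = 977707.33 − 978266.08 + (935.37) = 376.62 mGal
Bouguer slab correction = 0.04193 × 2.47 × 3031.0 = 313.91 mGal
Simple Bouguer anomaly = 376.62 − (313.91) = 62.71 mGal

62.7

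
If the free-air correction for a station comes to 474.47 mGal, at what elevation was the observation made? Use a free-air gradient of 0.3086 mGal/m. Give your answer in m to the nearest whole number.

h = 474.47 / 0.3086 = 1537.49 m

1537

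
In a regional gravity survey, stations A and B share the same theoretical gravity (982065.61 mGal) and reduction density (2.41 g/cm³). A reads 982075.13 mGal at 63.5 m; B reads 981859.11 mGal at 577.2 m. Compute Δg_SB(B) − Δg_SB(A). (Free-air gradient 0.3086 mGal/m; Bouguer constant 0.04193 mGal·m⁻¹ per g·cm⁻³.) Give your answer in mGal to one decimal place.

-109.4

Δg_SB(A) = 982075.13 − 982065.61 + 0.3086×63.5 − 0.04193×2.41×63.5 = 22.70 mGal
Δg_SB(B) = 981859.11 − 982065.61 + 0.3086×577.2 − 0.04193×2.41×577.2 = -86.70 mGal
Difference = -86.70 − (22.70) = -109.40 mGal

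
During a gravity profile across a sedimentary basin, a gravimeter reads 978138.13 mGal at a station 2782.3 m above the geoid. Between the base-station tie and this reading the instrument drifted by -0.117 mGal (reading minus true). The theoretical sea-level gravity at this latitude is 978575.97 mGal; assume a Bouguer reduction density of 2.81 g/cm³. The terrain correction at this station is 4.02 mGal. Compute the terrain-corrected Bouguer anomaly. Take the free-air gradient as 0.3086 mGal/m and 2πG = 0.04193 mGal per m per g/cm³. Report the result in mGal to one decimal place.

Drift-corrected reading = 978138.13 − (-0.117) = 978138.247 mGal
Free-air correction = 0.3086 × 2782.3 = 858.62 mGal
Free-air anomaly = 978138.247 − 978575.97 + (858.62) = 420.897 mGal
Bouguer slab correction = 0.04193 × 2.81 × 2782.3 = 327.82 mGal
Simple Bouguer anomaly = 420.897 − (327.82) = 93.077 mGal
Complete Bouguer anomaly = 93.077 + 4.02 = 97.097 mGal

97.1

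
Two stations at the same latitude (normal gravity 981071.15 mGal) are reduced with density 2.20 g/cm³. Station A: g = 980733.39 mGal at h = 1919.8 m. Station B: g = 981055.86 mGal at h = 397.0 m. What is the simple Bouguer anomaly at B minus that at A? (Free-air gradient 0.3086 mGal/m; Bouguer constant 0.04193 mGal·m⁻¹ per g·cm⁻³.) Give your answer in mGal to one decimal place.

-7.0

Δg_SB(A) = 980733.39 − 981071.15 + 0.3086×1919.8 − 0.04193×2.20×1919.8 = 77.60 mGal
Δg_SB(B) = 981055.86 − 981071.15 + 0.3086×397.0 − 0.04193×2.20×397.0 = 70.60 mGal
Difference = 70.60 − (77.60) = -7.00 mGal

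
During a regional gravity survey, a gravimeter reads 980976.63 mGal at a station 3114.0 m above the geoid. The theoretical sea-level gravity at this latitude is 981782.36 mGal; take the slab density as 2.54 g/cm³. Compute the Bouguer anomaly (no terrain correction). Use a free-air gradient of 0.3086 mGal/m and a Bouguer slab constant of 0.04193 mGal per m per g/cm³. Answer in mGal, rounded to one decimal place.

-176.4

Free-air correction = 0.3086 × 3114.0 = 960.98 mGal
Free-air anomaly = 980976.63 − 981782.36 + (960.98) = 155.25 mGal
Bouguer slab correction = 0.04193 × 2.54 × 3114.0 = 331.65 mGal
Simple Bouguer anomaly = 155.25 − (331.65) = -176.40 mGal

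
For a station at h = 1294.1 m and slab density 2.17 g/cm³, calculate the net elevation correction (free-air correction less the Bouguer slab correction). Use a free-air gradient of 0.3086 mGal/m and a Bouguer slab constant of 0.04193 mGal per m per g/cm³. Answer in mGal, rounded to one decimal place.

281.6

Combined gradient = 0.3086 − 0.04193 × 2.17 = 0.2176119 mGal/m
Combined elevation correction = 0.2176119 × 1294.1 = 281.6 mGal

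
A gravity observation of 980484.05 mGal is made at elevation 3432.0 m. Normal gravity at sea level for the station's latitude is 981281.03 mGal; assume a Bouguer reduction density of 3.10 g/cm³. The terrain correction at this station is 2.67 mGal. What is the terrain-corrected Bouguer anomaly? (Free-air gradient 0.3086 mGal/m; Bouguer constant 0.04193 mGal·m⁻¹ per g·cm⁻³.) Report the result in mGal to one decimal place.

-181.3

Free-air correction = 0.3086 × 3432.0 = 1059.12 mGal
Free-air anomaly = 980484.05 − 981281.03 + (1059.12) = 262.14 mGal
Bouguer slab correction = 0.04193 × 3.10 × 3432.0 = 446.10 mGal
Simple Bouguer anomaly = 262.14 − (446.10) = -183.96 mGal
Complete Bouguer anomaly = -183.96 + 2.67 = -181.29 mGal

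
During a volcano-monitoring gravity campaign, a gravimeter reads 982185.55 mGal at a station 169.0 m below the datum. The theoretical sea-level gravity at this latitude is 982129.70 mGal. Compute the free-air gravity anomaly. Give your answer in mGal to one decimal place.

Free-air correction = 0.3086 × -169.0 = -52.15 mGal
Free-air anomaly = 982185.55 − 982129.70 + (-52.15) = 3.70 mGal

3.7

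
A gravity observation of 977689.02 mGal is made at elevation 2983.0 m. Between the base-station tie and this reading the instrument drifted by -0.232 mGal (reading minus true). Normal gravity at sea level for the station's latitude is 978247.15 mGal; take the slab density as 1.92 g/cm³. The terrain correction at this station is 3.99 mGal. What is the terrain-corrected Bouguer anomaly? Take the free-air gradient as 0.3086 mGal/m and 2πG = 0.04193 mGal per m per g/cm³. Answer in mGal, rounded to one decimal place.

126.5

Drift-corrected reading = 977689.02 − (-0.232) = 977689.252 mGal
Free-air correction = 0.3086 × 2983.0 = 920.55 mGal
Free-air anomaly = 977689.252 − 978247.15 + (920.55) = 362.652 mGal
Bouguer slab correction = 0.04193 × 1.92 × 2983.0 = 240.15 mGal
Simple Bouguer anomaly = 362.652 − (240.15) = 122.502 mGal
Complete Bouguer anomaly = 122.502 + 3.99 = 126.492 mGal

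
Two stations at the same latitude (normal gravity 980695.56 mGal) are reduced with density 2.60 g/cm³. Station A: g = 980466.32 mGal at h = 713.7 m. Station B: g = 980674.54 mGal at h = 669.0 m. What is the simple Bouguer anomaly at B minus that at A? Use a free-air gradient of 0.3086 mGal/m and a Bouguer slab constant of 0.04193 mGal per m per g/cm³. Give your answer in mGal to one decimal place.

199.3

Δg_SB(A) = 980466.32 − 980695.56 + 0.3086×713.7 − 0.04193×2.60×713.7 = -86.80 mGal
Δg_SB(B) = 980674.54 − 980695.56 + 0.3086×669.0 − 0.04193×2.60×669.0 = 112.50 mGal
Difference = 112.50 − (-86.80) = 199.30 mGal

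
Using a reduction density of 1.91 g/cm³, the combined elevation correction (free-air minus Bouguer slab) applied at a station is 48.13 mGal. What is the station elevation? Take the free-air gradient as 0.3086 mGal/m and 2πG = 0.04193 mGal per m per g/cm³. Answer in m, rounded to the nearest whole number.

211

Combined gradient = 0.3086 − 0.04193 × 1.91 = 0.2285137 mGal/m
h = 48.13 / 0.2285137 = 210.62 m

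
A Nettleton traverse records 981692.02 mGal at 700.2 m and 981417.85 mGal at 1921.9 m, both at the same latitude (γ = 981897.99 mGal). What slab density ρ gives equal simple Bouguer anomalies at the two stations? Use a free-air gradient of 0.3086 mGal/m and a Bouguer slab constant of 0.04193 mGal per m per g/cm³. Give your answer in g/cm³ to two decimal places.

2.01

Δg_obs = 981417.85 − 981692.02 = -274.17 mGal over Δh = 1921.9 − 700.2 = 1221.7 m
Equal Bouguer anomalies ⇒ Δg_obs + (0.3086 − 0.04193ρ)·Δh = 0
0.3086 − 0.04193ρ = −Δg_obs/Δh = 0.22442
ρ = (0.3086 − 0.22442) / 0.04193 = 2.01 g/cm³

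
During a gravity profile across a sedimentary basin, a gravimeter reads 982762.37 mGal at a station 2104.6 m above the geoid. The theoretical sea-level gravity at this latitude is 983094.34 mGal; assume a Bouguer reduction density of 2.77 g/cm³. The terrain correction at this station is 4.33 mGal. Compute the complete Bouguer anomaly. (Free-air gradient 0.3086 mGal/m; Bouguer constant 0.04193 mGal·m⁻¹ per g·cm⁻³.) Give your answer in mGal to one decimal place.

77.4

Free-air correction = 0.3086 × 2104.6 = 649.48 mGal
Free-air anomaly = 982762.37 − 983094.34 + (649.48) = 317.51 mGal
Bouguer slab correction = 0.04193 × 2.77 × 2104.6 = 244.44 mGal
Simple Bouguer anomaly = 317.51 − (244.44) = 73.07 mGal
Complete Bouguer anomaly = 73.07 + 4.33 = 77.40 mGal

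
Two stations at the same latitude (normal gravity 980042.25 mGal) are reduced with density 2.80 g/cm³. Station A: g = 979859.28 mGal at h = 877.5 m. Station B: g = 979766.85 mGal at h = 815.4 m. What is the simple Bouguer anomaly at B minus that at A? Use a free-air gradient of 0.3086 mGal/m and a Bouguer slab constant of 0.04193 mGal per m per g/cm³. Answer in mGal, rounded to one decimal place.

-104.3

Δg_SB(A) = 979859.28 − 980042.25 + 0.3086×877.5 − 0.04193×2.80×877.5 = -15.20 mGal
Δg_SB(B) = 979766.85 − 980042.25 + 0.3086×815.4 − 0.04193×2.80×815.4 = -119.50 mGal
Difference = -119.50 − (-15.20) = -104.30 mGal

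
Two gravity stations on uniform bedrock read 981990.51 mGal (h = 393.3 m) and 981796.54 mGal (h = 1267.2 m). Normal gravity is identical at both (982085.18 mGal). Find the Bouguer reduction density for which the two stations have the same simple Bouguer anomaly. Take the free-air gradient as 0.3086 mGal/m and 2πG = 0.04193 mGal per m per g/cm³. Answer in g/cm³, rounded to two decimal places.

Δg_obs = 981796.54 − 981990.51 = -193.97 mGal over Δh = 1267.2 − 393.3 = 873.9 m
Equal Bouguer anomalies ⇒ Δg_obs + (0.3086 − 0.04193ρ)·Δh = 0
0.3086 − 0.04193ρ = −Δg_obs/Δh = 0.22196
ρ = (0.3086 − 0.22196) / 0.04193 = 2.07 g/cm³

2.07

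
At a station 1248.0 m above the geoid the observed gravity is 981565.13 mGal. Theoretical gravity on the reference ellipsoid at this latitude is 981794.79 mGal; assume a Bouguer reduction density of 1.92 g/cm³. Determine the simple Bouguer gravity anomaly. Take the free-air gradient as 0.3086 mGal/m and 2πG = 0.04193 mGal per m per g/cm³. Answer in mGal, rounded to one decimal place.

Free-air correction = 0.3086 × 1248.0 = 385.13 mGal
Free-air anomaly = 981565.13 − 981794.79 + (385.13) = 155.47 mGal
Bouguer slab correction = 0.04193 × 1.92 × 1248.0 = 100.47 mGal
Simple Bouguer anomaly = 155.47 − (100.47) = 55.00 mGal

55.0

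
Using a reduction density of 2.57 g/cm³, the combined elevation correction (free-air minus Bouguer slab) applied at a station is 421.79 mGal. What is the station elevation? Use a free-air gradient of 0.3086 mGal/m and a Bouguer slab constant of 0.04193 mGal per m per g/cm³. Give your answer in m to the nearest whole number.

Combined gradient = 0.3086 − 0.04193 × 2.57 = 0.2008399 mGal/m
h = 421.79 / 0.2008399 = 2100.13 m

2100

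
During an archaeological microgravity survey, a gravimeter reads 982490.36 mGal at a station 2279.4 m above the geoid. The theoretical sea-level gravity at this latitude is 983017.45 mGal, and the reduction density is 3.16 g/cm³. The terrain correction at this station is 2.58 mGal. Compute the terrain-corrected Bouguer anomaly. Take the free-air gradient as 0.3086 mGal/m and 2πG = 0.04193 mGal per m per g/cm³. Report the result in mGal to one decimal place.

-123.1

Free-air correction = 0.3086 × 2279.4 = 703.42 mGal
Free-air anomaly = 982490.36 − 983017.45 + (703.42) = 176.33 mGal
Bouguer slab correction = 0.04193 × 3.16 × 2279.4 = 302.02 mGal
Simple Bouguer anomaly = 176.33 − (302.02) = -125.69 mGal
Complete Bouguer anomaly = -125.69 + 2.58 = -123.11 mGal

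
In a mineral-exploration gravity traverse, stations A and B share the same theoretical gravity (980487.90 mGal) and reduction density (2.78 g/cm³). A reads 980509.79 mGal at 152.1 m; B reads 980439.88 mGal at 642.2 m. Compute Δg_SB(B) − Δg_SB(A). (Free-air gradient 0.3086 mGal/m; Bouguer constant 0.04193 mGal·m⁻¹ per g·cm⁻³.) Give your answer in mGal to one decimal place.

24.2

Δg_SB(A) = 980509.79 − 980487.90 + 0.3086×152.1 − 0.04193×2.78×152.1 = 51.10 mGal
Δg_SB(B) = 980439.88 − 980487.90 + 0.3086×642.2 − 0.04193×2.78×642.2 = 75.30 mGal
Difference = 75.30 − (51.10) = 24.20 mGal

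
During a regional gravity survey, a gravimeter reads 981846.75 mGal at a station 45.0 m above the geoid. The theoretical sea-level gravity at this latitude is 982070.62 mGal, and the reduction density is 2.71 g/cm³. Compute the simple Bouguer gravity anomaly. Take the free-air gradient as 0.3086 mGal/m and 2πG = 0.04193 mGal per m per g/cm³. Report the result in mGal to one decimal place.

-215.1

Free-air correction = 0.3086 × 45.0 = 13.89 mGal
Free-air anomaly = 981846.75 − 982070.62 + (13.89) = -209.98 mGal
Bouguer slab correction = 0.04193 × 2.71 × 45.0 = 5.11 mGal
Simple Bouguer anomaly = -209.98 − (5.11) = -215.09 mGal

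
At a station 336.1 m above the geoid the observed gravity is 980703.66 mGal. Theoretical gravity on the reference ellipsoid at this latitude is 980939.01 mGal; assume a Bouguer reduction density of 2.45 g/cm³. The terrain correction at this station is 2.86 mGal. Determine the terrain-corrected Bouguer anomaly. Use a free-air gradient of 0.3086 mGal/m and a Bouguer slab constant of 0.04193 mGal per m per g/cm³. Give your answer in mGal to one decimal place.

-163.3

Free-air correction = 0.3086 × 336.1 = 103.72 mGal
Free-air anomaly = 980703.66 − 980939.01 + (103.72) = -131.63 mGal
Bouguer slab correction = 0.04193 × 2.45 × 336.1 = 34.53 mGal
Simple Bouguer anomaly = -131.63 − (34.53) = -166.16 mGal
Complete Bouguer anomaly = -166.16 + 2.86 = -163.30 mGal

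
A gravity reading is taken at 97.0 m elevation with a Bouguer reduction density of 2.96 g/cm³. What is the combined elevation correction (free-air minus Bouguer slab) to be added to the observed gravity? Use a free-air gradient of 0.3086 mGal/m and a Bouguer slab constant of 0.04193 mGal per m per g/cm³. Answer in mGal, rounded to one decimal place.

17.9

Combined gradient = 0.3086 − 0.04193 × 2.96 = 0.1844872 mGal/m
Combined elevation correction = 0.1844872 × 97.0 = 17.9 mGal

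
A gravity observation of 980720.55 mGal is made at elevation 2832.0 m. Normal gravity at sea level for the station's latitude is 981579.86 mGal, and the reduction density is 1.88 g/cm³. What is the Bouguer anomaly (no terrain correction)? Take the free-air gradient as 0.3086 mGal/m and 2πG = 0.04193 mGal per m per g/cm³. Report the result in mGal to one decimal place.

Free-air correction = 0.3086 × 2832.0 = 873.96 mGal
Free-air anomaly = 980720.55 − 981579.86 + (873.96) = 14.65 mGal
Bouguer slab correction = 0.04193 × 1.88 × 2832.0 = 223.24 mGal
Simple Bouguer anomaly = 14.65 − (223.24) = -208.59 mGal

-208.6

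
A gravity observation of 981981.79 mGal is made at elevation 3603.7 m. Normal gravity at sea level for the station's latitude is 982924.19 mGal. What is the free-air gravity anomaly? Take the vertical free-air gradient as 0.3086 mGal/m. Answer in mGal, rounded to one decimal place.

169.7

Free-air correction = 0.3086 × 3603.7 = 1112.10 mGal
Free-air anomaly = 981981.79 − 982924.19 + (1112.10) = 169.70 mGal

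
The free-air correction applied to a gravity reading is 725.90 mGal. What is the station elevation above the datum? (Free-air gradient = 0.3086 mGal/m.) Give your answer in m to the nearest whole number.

2352

h = 725.90 / 0.3086 = 2352.24 m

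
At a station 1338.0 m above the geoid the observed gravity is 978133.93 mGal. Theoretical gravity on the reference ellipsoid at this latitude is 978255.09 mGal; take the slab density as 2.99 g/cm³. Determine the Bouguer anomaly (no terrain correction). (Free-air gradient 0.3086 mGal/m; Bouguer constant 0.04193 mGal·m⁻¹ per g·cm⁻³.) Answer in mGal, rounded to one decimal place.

124.0

Free-air correction = 0.3086 × 1338.0 = 412.91 mGal
Free-air anomaly = 978133.93 − 978255.09 + (412.91) = 291.75 mGal
Bouguer slab correction = 0.04193 × 2.99 × 1338.0 = 167.75 mGal
Simple Bouguer anomaly = 291.75 − (167.75) = 124.00 mGal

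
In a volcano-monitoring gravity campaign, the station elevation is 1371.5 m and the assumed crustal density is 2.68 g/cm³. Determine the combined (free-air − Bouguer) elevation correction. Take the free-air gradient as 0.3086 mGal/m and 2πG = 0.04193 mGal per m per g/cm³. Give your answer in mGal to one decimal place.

269.1

Combined gradient = 0.3086 − 0.04193 × 2.68 = 0.1962276 mGal/m
Combined elevation correction = 0.1962276 × 1371.5 = 269.1 mGal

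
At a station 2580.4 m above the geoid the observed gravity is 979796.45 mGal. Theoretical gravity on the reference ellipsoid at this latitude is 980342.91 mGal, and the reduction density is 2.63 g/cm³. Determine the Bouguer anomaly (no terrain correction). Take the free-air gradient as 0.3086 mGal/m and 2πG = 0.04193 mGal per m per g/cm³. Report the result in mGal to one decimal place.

-34.7

Free-air correction = 0.3086 × 2580.4 = 796.31 mGal
Free-air anomaly = 979796.45 − 980342.91 + (796.31) = 249.85 mGal
Bouguer slab correction = 0.04193 × 2.63 × 2580.4 = 284.56 mGal
Simple Bouguer anomaly = 249.85 − (284.56) = -34.71 mGal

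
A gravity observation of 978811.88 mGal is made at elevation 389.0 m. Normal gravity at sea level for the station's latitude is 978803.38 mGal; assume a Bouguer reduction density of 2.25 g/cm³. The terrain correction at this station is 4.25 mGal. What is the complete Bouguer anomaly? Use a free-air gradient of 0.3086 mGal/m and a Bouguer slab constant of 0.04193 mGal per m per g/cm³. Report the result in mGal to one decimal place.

Free-air correction = 0.3086 × 389.0 = 120.05 mGal
Free-air anomaly = 978811.88 − 978803.38 + (120.05) = 128.55 mGal
Bouguer slab correction = 0.04193 × 2.25 × 389.0 = 36.70 mGal
Simple Bouguer anomaly = 128.55 − (36.70) = 91.85 mGal
Complete Bouguer anomaly = 91.85 + 4.25 = 96.10 mGal

96.1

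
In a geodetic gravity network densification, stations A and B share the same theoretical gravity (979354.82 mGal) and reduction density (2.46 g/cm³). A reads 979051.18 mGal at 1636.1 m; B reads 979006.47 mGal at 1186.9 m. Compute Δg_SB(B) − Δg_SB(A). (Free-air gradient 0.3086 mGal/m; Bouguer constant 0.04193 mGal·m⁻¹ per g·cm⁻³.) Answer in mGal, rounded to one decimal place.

-137.0

Δg_SB(A) = 979051.18 − 979354.82 + 0.3086×1636.1 − 0.04193×2.46×1636.1 = 32.50 mGal
Δg_SB(B) = 979006.47 − 979354.82 + 0.3086×1186.9 − 0.04193×2.46×1186.9 = -104.50 mGal
Difference = -104.50 − (32.50) = -137.00 mGal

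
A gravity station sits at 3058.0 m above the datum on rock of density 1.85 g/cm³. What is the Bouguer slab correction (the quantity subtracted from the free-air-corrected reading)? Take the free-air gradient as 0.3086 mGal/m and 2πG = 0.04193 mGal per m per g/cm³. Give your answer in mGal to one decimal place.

Bouguer slab correction = 0.04193 × 1.85 × 3058.0 = 237.2 mGal

237.2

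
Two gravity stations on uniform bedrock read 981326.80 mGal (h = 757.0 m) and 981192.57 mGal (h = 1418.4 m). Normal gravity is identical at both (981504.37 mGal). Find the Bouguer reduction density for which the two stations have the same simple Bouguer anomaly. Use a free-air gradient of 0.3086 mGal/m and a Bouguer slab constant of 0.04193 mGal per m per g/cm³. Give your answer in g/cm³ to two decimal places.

Δg_obs = 981192.57 − 981326.80 = -134.23 mGal over Δh = 1418.4 − 757.0 = 661.4 m
Equal Bouguer anomalies ⇒ Δg_obs + (0.3086 − 0.04193ρ)·Δh = 0
0.3086 − 0.04193ρ = −Δg_obs/Δh = 0.20295
ρ = (0.3086 − 0.20295) / 0.04193 = 2.52 g/cm³

2.52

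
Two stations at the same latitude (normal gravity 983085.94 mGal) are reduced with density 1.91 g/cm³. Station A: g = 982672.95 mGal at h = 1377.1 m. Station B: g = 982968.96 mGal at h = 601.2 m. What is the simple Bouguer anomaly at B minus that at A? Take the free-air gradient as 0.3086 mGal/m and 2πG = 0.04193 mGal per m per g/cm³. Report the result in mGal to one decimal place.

118.7

Δg_SB(A) = 982672.95 − 983085.94 + 0.3086×1377.1 − 0.04193×1.91×1377.1 = -98.30 mGal
Δg_SB(B) = 982968.96 − 983085.94 + 0.3086×601.2 − 0.04193×1.91×601.2 = 20.40 mGal
Difference = 20.40 − (-98.30) = 118.70 mGal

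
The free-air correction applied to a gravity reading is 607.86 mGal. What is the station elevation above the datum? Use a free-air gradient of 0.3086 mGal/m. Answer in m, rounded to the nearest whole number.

h = 607.86 / 0.3086 = 1969.73 m

1970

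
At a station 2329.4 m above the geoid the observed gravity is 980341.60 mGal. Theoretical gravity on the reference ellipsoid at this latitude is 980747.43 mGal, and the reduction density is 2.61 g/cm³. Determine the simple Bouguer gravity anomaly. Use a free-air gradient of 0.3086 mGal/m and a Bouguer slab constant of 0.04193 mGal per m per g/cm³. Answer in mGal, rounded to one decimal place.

Free-air correction = 0.3086 × 2329.4 = 718.85 mGal
Free-air anomaly = 980341.60 − 980747.43 + (718.85) = 313.02 mGal
Bouguer slab correction = 0.04193 × 2.61 × 2329.4 = 254.92 mGal
Simple Bouguer anomaly = 313.02 − (254.92) = 58.10 mGal

58.1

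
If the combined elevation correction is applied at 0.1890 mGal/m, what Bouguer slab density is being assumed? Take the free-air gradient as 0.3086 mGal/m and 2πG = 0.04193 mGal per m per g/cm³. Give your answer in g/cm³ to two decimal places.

2.85

0.1890 = 0.3086 − 0.04193 × ρ
ρ = (0.3086 − 0.1890) / 0.04193 = 2.85 g/cm³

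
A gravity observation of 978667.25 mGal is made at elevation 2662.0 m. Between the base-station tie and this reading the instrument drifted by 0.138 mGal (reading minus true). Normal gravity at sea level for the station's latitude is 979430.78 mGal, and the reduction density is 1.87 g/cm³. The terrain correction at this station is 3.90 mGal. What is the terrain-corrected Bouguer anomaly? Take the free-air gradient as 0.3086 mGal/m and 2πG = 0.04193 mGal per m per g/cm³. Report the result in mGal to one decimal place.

Drift-corrected reading = 978667.25 − (0.138) = 978667.112 mGal
Free-air correction = 0.3086 × 2662.0 = 821.49 mGal
Free-air anomaly = 978667.112 − 979430.78 + (821.49) = 57.822 mGal
Bouguer slab correction = 0.04193 × 1.87 × 2662.0 = 208.73 mGal
Simple Bouguer anomaly = 57.822 − (208.73) = -150.908 mGal
Complete Bouguer anomaly = -150.908 + 3.90 = -147.008 mGal

-147.0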